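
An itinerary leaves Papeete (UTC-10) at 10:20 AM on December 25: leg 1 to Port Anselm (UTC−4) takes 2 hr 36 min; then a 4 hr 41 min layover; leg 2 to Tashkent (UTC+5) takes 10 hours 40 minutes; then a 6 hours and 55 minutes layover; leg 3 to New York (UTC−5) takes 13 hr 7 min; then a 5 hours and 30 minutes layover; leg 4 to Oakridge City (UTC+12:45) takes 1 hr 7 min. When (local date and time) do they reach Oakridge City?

Convert departure to UTC: 10:20 AM + 10:00 = 8:20 PM UTC on Dec 25.
Add 2 hours and 36 minutes leg 1 → 10:56 PM UTC.
Add 4 hours and 41 minutes layover in Port Anselm → 3:37 AM UTC (Dec 26).
Add 10 hours 40 minutes leg 2 → 2:17 PM UTC.
Add 6 hours 55 minutes layover in Tashkent → 9:12 PM UTC.
Add 13 hours and 7 minutes leg 3 → 10:19 AM UTC (Dec 27).
Add 5 hours 30 minutes layover in New York → 3:49 PM UTC.
Add 1 hour 7 minutes leg 4 → 4:56 PM UTC.
Oakridge City is UTC+12:45, so local arrival = 4:56 PM + 12:45 = 5:41 AM on Dec 28.

5:41 AM on December 28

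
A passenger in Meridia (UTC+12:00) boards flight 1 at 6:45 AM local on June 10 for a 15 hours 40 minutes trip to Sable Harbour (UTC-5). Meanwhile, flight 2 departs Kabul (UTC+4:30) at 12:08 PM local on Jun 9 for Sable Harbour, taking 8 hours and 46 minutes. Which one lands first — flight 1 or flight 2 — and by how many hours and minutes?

the second, by 18 hours 1 minute

Flight 1 in UTC: 6:45 AM − 12:00 = 6:45 PM on Jun 9.
+15 hours and 40 minutes → arrive 10:25 AM UTC on Jun 10.
Flight 2 in UTC: 12:08 PM − 4:30 = 7:38 AM on Jun 9.
+8 hours 46 minutes → arrive 4:24 PM UTC on Jun 9.
Flight 2 lands earlier by 18 hours 1 minute.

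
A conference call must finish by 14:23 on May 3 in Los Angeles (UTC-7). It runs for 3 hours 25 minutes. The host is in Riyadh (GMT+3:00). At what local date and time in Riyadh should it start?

20:58 on May 3

Target end time in UTC: 14:23 + 7:00 = 21:23 on May 3.
Subtract 3 hours and 25 minutes → start 17:58 UTC on May 3.
Riyadh is UTC+3:00: 17:58 + 3:00 = 20:58 on May 3.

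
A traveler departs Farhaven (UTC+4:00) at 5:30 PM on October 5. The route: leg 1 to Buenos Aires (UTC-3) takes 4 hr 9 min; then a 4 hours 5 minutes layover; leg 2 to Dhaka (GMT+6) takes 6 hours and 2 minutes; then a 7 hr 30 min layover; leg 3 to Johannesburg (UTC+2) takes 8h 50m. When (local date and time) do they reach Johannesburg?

10:06 PM on Oct 6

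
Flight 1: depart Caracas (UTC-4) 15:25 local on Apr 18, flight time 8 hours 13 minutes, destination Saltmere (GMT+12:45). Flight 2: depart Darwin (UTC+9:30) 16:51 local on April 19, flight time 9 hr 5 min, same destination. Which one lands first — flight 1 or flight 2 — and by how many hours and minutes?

Flight 1 in UTC: 15:25 + 4:00 = 19:25 on Apr 18.
+8 hours and 13 minutes → arrive 03:38 UTC on Apr 19.
Flight 2 in UTC: 16:51 − 9:30 = 07:21 on Apr 19.
+9 hours 5 minutes → arrive 16:26 UTC on Apr 19.
Flight 1 lands earlier by 12 hours 48 minutes.

the first, by 12 hours 48 minutes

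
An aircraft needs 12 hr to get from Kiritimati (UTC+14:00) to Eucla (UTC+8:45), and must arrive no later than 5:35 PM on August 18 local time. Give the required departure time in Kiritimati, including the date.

10:50 AM on August 18

Target arrival in UTC: 5:35 PM − 8:45 = 8:50 AM on Aug 18.
Subtract 12 hours → departure 8:50 PM UTC on Aug 17.
Kiritimati is UTC+14:00: 8:50 PM + 14:00 = 10:50 AM on Aug 18.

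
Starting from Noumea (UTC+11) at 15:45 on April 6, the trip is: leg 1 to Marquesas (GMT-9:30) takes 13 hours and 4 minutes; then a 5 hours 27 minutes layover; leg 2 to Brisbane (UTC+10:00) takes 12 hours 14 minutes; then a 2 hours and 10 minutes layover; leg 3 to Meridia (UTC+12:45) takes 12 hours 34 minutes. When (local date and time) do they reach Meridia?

Convert departure to UTC: 15:45 − 11:00 = 04:45 UTC on Apr 6.
Add 13 hours and 4 minutes leg 1 → 17:49 UTC.
Add 5 hours 27 minutes layover in Marquesas → 23:16 UTC.
Add 12 hours and 14 minutes leg 2 → 11:30 UTC (Apr 7).
Add 2 hours 10 minutes layover in Brisbane → 13:40 UTC.
Add 12 hours 34 minutes leg 3 → 02:14 UTC (Apr 8).
Meridia is UTC+12:45, so local arrival = 02:14 + 12:45 = 14:59 on Apr 8.

14:59 on Apr 8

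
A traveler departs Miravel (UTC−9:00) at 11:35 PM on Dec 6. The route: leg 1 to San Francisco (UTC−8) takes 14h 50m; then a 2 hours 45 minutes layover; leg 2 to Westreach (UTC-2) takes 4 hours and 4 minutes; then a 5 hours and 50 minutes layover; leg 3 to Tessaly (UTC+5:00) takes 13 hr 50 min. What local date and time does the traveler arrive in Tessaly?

6:54 AM on Dec 9

Convert departure to UTC: 11:35 PM + 9:00 = 8:35 AM UTC on Dec 7.
Add 14 hours and 50 minutes leg 1 → 11:25 PM UTC.
Add 2 hours 45 minutes layover in San Francisco → 2:10 AM UTC (Dec 8).
Add 4 hours and 4 minutes leg 2 → 6:14 AM UTC.
Add 5 hours 50 minutes layover in Westreach → 12:04 PM UTC.
Add 13 hours 50 minutes leg 3 → 1:54 AM UTC (Dec 9).
Tessaly is UTC+5:00, so local arrival = 1:54 AM + 5:00 = 6:54 AM on Dec 9.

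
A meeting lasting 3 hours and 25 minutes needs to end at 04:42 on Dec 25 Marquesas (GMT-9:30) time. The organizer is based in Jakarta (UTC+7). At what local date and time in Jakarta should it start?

Target end time in UTC: 04:42 + 9:30 = 14:12 on Dec 25.
Subtract 3 hours 25 minutes → start 10:47 UTC on Dec 25.
Jakarta is UTC+7:00: 10:47 + 7:00 = 17:47 on Dec 25.

17:47 on Dec 25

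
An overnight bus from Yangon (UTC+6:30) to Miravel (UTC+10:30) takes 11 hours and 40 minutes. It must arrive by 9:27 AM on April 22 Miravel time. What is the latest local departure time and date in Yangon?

Target arrival in UTC: 9:27 AM − 10:30 = 10:57 PM on Apr 21.
Subtract 11 hours 40 minutes → departure 11:17 AM UTC on Apr 21.
Yangon is UTC+6:30: 11:17 AM + 6:30 = 5:47 PM on Apr 21.

5:47 PM on April 21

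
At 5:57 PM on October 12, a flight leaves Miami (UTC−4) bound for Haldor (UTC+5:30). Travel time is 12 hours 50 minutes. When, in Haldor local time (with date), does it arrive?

Convert departure to UTC: 5:57 PM + 4:00 = 9:57 PM UTC on Oct 12.
Add 12 hours 50 minutes travel time → 10:47 AM UTC (Oct 13).
Haldor is UTC+5:30, so local arrival = 10:47 AM + 5:30 = 4:17 PM on Oct 13.

4:17 PM on October 13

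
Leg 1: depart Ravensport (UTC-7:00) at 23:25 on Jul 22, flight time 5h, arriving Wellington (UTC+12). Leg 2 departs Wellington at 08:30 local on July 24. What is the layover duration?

Convert departure to UTC: 23:25 + 7:00 = 06:25 UTC on Jul 23.
Add 5 hours flight time → 11:25 UTC.
Wellington is UTC+12:00, so local arrival = 11:25 + 12:00 = 23:25 on Jul 23.
Layover = 08:30 − 23:25 (+1 day) = 9 hours 5 minutes.

9 hours 5 minutes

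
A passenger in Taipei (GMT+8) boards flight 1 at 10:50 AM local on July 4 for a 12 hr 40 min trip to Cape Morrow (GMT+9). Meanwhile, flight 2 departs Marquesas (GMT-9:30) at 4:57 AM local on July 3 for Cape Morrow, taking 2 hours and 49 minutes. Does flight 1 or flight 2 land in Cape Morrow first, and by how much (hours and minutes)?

Flight 1 in UTC: 10:50 AM − 8:00 = 2:50 AM on Jul 4.
+12 hours and 40 minutes → arrive 3:30 PM UTC on Jul 4.
Flight 2 in UTC: 4:57 AM + 9:30 = 2:27 PM on Jul 3.
+2 hours and 49 minutes → arrive 5:16 PM UTC on Jul 3.
Flight 2 lands earlier by 22 hours 14 minutes.

the second, by 22 hours 14 minutes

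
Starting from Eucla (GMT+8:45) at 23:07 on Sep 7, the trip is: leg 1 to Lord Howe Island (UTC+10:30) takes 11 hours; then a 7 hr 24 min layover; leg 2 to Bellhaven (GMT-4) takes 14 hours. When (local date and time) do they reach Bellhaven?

18:46 on Sep 8

Convert departure to UTC: 23:07 − 8:45 = 14:22 UTC on Sep 7.
Add 11 hours leg 1 → 01:22 UTC (Sep 8).
Add 7 hours and 24 minutes layover in Lord Howe Island → 08:46 UTC.
Add 14 hours leg 2 → 22:46 UTC.
Bellhaven is UTC−4:00, so local arrival = 22:46 − 4:00 = 18:46 on Sep 8.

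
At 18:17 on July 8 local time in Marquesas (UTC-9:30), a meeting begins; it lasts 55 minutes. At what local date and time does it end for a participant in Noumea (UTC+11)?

15:42 on Jul 9

Noumea is 20:30 ahead of Marquesas.
After 55 minutes it is 19:12 in Marquesas.
Shift by the zone difference: 19:12 + 20:30 = 15:42 on Jul 9 in Noumea.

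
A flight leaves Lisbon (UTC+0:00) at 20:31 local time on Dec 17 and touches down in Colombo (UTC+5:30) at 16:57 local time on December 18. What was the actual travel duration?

Departure is already UTC: 20:31 on Dec 17.
Arrival in UTC: 16:57 − 5:30 = 11:27 on Dec 18.
Elapsed = 11:27 − 20:31 (+1 day) = 14 hours 56 minutes.

14 hours 56 minutes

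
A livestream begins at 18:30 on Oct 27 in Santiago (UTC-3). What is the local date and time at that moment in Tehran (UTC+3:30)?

Tehran is 6:30 ahead of Santiago.
Shift by the zone difference: 18:30 + 6:30 = 01:00 on Oct 28 in Tehran.

01:00 on Oct 28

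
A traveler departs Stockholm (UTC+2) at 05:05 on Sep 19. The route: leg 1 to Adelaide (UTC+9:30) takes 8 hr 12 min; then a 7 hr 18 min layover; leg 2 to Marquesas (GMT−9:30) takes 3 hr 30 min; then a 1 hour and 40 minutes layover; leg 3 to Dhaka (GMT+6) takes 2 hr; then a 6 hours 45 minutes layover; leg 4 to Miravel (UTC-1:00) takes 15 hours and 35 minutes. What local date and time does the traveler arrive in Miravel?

23:05 on Sep 20

Convert departure to UTC: 05:05 − 2:00 = 03:05 UTC on Sep 19.
Add 8 hours and 12 minutes leg 1 → 11:17 UTC.
Add 7 hours 18 minutes layover in Adelaide → 18:35 UTC.
Add 3 hours 30 minutes leg 2 → 22:05 UTC.
Add 1 hour and 40 minutes layover in Marquesas → 23:45 UTC.
Add 2 hours leg 3 → 01:45 UTC (Sep 20).
Add 6 hours and 45 minutes layover in Dhaka → 08:30 UTC.
Add 15 hours and 35 minutes leg 4 → 00:05 UTC (Sep 21).
Miravel is UTC−1:00, so local arrival = 00:05 − 1:00 = 23:05 on Sep 20.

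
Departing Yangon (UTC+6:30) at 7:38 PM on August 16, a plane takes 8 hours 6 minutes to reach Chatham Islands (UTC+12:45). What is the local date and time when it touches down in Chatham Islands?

Chatham Islands is 6:15 ahead of Yangon.
After 8 hours 6 minutes it is 3:44 AM (Aug 17) in Yangon.
Shift by the zone difference: 3:44 AM + 6:15 = 9:59 AM on Aug 17 in Chatham Islands.

9:59 AM on August 17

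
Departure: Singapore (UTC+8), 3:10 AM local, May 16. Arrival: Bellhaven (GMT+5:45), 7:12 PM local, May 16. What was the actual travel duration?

Departure in UTC: 3:10 AM − 8:00 = 7:10 PM on May 15.
Arrival in UTC: 7:12 PM − 5:45 = 1:27 PM on May 16.
Elapsed = 1:27 PM − 7:10 PM (+1 day) = 18 hours 17 minutes.

18 hours 17 minutes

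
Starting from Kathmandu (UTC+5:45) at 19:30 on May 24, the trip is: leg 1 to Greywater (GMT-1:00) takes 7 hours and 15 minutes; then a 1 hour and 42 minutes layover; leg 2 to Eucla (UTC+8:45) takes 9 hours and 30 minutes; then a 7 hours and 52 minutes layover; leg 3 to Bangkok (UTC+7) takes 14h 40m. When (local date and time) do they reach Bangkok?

Convert departure to UTC: 19:30 − 5:45 = 13:45 UTC on May 24.
Add 7 hours 15 minutes leg 1 → 21:00 UTC.
Add 1 hour 42 minutes layover in Greywater → 22:42 UTC.
Add 9 hours and 30 minutes leg 2 → 08:12 UTC (May 25).
Add 7 hours 52 minutes layover in Eucla → 16:04 UTC.
Add 14 hours and 40 minutes leg 3 → 06:44 UTC (May 26).
Bangkok is UTC+7:00, so local arrival = 06:44 + 7:00 = 13:44 on May 26.

13:44 on May 26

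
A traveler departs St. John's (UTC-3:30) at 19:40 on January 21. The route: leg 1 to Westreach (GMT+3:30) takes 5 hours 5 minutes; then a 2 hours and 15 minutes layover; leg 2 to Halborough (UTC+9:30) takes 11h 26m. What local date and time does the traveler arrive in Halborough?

Convert departure to UTC: 19:40 + 3:30 = 23:10 UTC on Jan 21.
Add 5 hours 5 minutes leg 1 → 04:15 UTC (Jan 22).
Add 2 hours 15 minutes layover in Westreach → 06:30 UTC.
Add 11 hours 26 minutes leg 2 → 17:56 UTC.
Halborough is UTC+9:30, so local arrival = 17:56 + 9:30 = 03:26 on Jan 23.

03:26 on January 23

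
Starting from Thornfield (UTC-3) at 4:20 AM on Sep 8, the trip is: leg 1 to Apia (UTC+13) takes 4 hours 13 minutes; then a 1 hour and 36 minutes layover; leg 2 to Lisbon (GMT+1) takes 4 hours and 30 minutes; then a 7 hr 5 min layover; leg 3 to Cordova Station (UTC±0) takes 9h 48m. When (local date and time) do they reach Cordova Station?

10:32 AM on Sep 9

Convert departure to UTC: 4:20 AM + 3:00 = 7:20 AM UTC on Sep 8.
Add 4 hours and 13 minutes leg 1 → 11:33 AM UTC.
Add 1 hour and 36 minutes layover in Apia → 1:09 PM UTC.
Add 4 hours 30 minutes leg 2 → 5:39 PM UTC.
Add 7 hours and 5 minutes layover in Lisbon → 12:44 AM UTC (Sep 9).
Add 9 hours and 48 minutes leg 3 → 10:32 AM UTC.
Cordova Station is UTC+0, so local arrival is the same: 10:32 AM on Sep 9.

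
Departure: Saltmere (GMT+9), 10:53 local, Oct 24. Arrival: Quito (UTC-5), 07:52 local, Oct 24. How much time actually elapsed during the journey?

Quito is 14:00 behind Saltmere.
Clock-face elapsed time (ignoring zones) is −3 hours 1 minute.
Actual elapsed = −3 hours 1 minute + 14:00 = 10 hours 59 minutes.

10 hours 59 minutes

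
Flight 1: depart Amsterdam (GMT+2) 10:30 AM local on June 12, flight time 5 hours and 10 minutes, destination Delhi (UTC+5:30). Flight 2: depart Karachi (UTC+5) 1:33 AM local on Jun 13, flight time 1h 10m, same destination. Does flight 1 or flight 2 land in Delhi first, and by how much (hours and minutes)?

the first, by 8 hours 3 minutes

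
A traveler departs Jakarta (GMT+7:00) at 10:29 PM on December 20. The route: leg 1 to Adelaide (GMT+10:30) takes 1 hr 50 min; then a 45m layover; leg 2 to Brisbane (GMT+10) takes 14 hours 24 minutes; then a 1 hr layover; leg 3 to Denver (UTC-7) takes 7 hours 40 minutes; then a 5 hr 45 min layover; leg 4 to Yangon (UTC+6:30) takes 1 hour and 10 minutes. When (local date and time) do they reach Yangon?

Convert departure to UTC: 10:29 PM − 7:00 = 3:29 PM UTC on Dec 20.
Add 1 hour and 50 minutes leg 1 → 5:19 PM UTC.
Add 45 minutes layover in Adelaide → 6:04 PM UTC.
Add 14 hours 24 minutes leg 2 → 8:28 AM UTC (Dec 21).
Add 1 hour layover in Brisbane → 9:28 AM UTC.
Add 7 hours 40 minutes leg 3 → 5:08 PM UTC.
Add 5 hours and 45 minutes layover in Denver → 10:53 PM UTC.
Add 1 hour and 10 minutes leg 4 → 12:03 AM UTC (Dec 22).
Yangon is UTC+6:30, so local arrival = 12:03 AM + 6:30 = 6:33 AM on Dec 22.

6:33 AM on Dec 22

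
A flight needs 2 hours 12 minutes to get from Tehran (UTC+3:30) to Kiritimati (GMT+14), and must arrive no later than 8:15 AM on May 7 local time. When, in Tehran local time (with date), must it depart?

Target arrival in UTC: 8:15 AM − 14:00 = 6:15 PM on May 6.
Subtract 2 hours and 12 minutes → departure 4:03 PM UTC on May 6.
Tehran is UTC+3:30: 4:03 PM + 3:30 = 7:33 PM on May 6.

7:33 PM on May 6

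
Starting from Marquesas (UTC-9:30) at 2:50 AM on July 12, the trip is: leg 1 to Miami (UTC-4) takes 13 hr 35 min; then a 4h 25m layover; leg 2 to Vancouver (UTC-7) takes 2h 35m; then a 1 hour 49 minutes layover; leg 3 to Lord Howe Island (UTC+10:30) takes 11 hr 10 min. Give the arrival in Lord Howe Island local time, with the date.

Convert departure to UTC: 2:50 AM + 9:30 = 12:20 PM UTC on Jul 12.
Add 13 hours and 35 minutes leg 1 → 1:55 AM UTC (Jul 13).
Add 4 hours 25 minutes layover in Miami → 6:20 AM UTC.
Add 2 hours and 35 minutes leg 2 → 8:55 AM UTC.
Add 1 hour and 49 minutes layover in Vancouver → 10:44 AM UTC.
Add 11 hours 10 minutes leg 3 → 9:54 PM UTC.
Lord Howe Island is UTC+10:30, so local arrival = 9:54 PM + 10:30 = 8:24 AM on Jul 14.

8:24 AM on July 14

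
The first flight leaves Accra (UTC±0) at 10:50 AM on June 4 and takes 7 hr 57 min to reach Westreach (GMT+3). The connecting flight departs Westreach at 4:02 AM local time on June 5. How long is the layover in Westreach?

Accra is at UTC+0, so departure is already 10:50 AM UTC on Jun 4.
Add 7 hours and 57 minutes flight time → 6:47 PM UTC.
Westreach is UTC+3:00, so local arrival = 6:47 PM + 3:00 = 9:47 PM on Jun 4.
Layover = 4:02 AM − 9:47 PM (+1 day) = 6 hours 15 minutes.

6 hours 15 minutes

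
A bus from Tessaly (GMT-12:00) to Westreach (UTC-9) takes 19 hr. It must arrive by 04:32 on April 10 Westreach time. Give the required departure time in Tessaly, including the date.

06:32 on April 9

Target arrival in UTC: 04:32 + 9:00 = 13:32 on Apr 10.
Subtract 19 hours → departure 18:32 UTC on Apr 9.
Tessaly is UTC−12:00: 18:32 − 12:00 = 06:32 on Apr 9.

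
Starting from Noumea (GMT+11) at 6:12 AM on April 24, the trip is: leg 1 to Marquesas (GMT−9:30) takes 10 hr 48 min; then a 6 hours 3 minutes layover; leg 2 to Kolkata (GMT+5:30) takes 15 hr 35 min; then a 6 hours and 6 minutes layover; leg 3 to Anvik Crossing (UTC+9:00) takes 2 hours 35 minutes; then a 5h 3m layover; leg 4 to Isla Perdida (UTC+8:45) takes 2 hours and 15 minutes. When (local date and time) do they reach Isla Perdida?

4:22 AM on Apr 26

Convert departure to UTC: 6:12 AM − 11:00 = 7:12 PM UTC on Apr 23.
Add 10 hours 48 minutes leg 1 → 6:00 AM UTC (Apr 24).
Add 6 hours 3 minutes layover in Marquesas → 12:03 PM UTC.
Add 15 hours and 35 minutes leg 2 → 3:38 AM UTC (Apr 25).
Add 6 hours 6 minutes layover in Kolkata → 9:44 AM UTC.
Add 2 hours and 35 minutes leg 3 → 12:19 PM UTC.
Add 5 hours 3 minutes layover in Anvik Crossing → 5:22 PM UTC.
Add 2 hours 15 minutes leg 4 → 7:37 PM UTC.
Isla Perdida is UTC+8:45, so local arrival = 7:37 PM + 8:45 = 4:22 AM on Apr 26.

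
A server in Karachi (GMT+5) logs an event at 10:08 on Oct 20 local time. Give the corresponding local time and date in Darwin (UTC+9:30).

14:38 on October 20

Darwin is 4:30 ahead of Karachi.
Shift by the zone difference: 10:08 + 4:30 = 14:38 on Oct 20 in Darwin.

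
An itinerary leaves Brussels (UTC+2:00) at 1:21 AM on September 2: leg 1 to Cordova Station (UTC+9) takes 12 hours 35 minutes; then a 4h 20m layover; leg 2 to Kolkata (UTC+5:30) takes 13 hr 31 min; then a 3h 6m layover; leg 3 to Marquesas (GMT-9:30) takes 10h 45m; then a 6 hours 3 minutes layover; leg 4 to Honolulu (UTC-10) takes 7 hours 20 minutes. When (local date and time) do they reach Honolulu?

11:01 PM on September 3

Convert departure to UTC: 1:21 AM − 2:00 = 11:21 PM UTC on Sep 1.
Add 12 hours and 35 minutes leg 1 → 11:56 AM UTC (Sep 2).
Add 4 hours and 20 minutes layover in Cordova Station → 4:16 PM UTC.
Add 13 hours and 31 minutes leg 2 → 5:47 AM UTC (Sep 3).
Add 3 hours 6 minutes layover in Kolkata → 8:53 AM UTC.
Add 10 hours 45 minutes leg 3 → 7:38 PM UTC.
Add 6 hours 3 minutes layover in Marquesas → 1:41 AM UTC (Sep 4).
Add 7 hours and 20 minutes leg 4 → 9:01 AM UTC.
Honolulu is UTC−10:00, so local arrival = 9:01 AM − 10:00 = 11:01 PM on Sep 3.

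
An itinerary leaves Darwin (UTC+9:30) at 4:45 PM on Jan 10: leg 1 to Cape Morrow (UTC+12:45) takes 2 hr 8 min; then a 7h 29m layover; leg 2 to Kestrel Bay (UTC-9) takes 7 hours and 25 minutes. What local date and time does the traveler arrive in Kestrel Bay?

3:17 PM on January 10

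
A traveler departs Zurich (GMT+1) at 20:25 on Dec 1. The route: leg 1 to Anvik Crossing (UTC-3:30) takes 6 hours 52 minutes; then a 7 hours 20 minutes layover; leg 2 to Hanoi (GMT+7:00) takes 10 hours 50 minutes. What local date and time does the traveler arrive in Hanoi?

Convert departure to UTC: 20:25 − 1:00 = 19:25 UTC on Dec 1.
Add 6 hours 52 minutes leg 1 → 02:17 UTC (Dec 2).
Add 7 hours and 20 minutes layover in Anvik Crossing → 09:37 UTC.
Add 10 hours and 50 minutes leg 2 → 20:27 UTC.
Hanoi is UTC+7:00, so local arrival = 20:27 + 7:00 = 03:27 on Dec 3.

03:27 on December 3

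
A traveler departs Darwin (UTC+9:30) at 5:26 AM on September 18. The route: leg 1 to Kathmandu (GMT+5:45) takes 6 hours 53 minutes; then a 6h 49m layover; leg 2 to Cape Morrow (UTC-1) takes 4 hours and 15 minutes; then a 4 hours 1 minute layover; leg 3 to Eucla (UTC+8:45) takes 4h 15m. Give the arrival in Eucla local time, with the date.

Convert departure to UTC: 5:26 AM − 9:30 = 7:56 PM UTC on Sep 17.
Add 6 hours and 53 minutes leg 1 → 2:49 AM UTC (Sep 18).
Add 6 hours and 49 minutes layover in Kathmandu → 9:38 AM UTC.
Add 4 hours and 15 minutes leg 2 → 1:53 PM UTC.
Add 4 hours 1 minute layover in Cape Morrow → 5:54 PM UTC.
Add 4 hours and 15 minutes leg 3 → 10:09 PM UTC.
Eucla is UTC+8:45, so local arrival = 10:09 PM + 8:45 = 6:54 AM on Sep 19.

6:54 AM on September 19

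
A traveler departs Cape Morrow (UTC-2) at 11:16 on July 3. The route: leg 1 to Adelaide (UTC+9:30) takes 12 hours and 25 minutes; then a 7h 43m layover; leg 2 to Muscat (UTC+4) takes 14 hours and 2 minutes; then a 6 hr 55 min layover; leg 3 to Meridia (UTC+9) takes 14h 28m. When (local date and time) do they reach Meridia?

Convert departure to UTC: 11:16 + 2:00 = 13:16 UTC on Jul 3.
Add 12 hours 25 minutes leg 1 → 01:41 UTC (Jul 4).
Add 7 hours and 43 minutes layover in Adelaide → 09:24 UTC.
Add 14 hours and 2 minutes leg 2 → 23:26 UTC.
Add 6 hours 55 minutes layover in Muscat → 06:21 UTC (Jul 5).
Add 14 hours and 28 minutes leg 3 → 20:49 UTC.
Meridia is UTC+9:00, so local arrival = 20:49 + 9:00 = 05:49 on Jul 6.

05:49 on July 6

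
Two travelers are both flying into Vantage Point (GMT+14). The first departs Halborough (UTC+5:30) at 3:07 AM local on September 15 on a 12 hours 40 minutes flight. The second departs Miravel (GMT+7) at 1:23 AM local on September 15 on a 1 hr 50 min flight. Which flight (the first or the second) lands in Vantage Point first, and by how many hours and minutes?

Flight 1 in UTC: 3:07 AM − 5:30 = 9:37 PM on Sep 14.
+12 hours 40 minutes → arrive 10:17 AM UTC on Sep 15.
Flight 2 in UTC: 1:23 AM − 7:00 = 6:23 PM on Sep 14.
+1 hour 50 minutes → arrive 8:13 PM UTC on Sep 14.
Flight 2 lands earlier by 14 hours 4 minutes.

the second, by 14 hours 4 minutes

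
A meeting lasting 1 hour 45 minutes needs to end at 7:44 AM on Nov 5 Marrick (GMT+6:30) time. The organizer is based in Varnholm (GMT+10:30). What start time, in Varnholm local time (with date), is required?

Target end time in UTC: 7:44 AM − 6:30 = 1:14 AM on Nov 5.
Subtract 1 hour and 45 minutes → start 11:29 PM UTC on Nov 4.
Varnholm is UTC+10:30: 11:29 PM + 10:30 = 9:59 AM on Nov 5.

9:59 AM on Nov 5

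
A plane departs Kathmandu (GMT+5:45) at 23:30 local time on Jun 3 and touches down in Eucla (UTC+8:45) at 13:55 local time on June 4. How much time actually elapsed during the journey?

11 hours 25 minutes

Departure in UTC: 23:30 − 5:45 = 17:45 on Jun 3.
Arrival in UTC: 13:55 − 8:45 = 05:10 on Jun 4.
Elapsed = 05:10 − 17:45 (+1 day) = 11 hours 25 minutes.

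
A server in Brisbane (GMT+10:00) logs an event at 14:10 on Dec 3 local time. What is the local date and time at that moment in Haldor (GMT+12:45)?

In UTC: 14:10 − 10:00 = 04:10 on Dec 3.
Haldor is UTC+12:45: 04:10 + 12:45 = 16:55 on Dec 3.

16:55 on December 3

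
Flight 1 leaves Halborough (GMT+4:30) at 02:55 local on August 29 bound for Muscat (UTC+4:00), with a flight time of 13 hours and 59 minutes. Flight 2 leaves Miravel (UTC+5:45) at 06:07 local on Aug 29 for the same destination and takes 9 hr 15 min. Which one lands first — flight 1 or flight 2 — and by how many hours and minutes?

the second, by 2 hours 47 minutes

Flight 1 in UTC: 02:55 − 4:30 = 22:25 on Aug 28.
+13 hours 59 minutes → arrive 12:24 UTC on Aug 29.
Flight 2 in UTC: 06:07 − 5:45 = 00:22 on Aug 29.
+9 hours 15 minutes → arrive 09:37 UTC on Aug 29.
Flight 2 lands earlier by 2 hours 47 minutes.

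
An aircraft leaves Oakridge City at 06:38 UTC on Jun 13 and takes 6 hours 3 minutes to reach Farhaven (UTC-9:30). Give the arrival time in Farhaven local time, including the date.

03:11 on Jun 13

Departure is given in UTC: 06:38 on Jun 13.
Add 6 hours and 3 minutes → 12:41 UTC.
Farhaven is UTC−9:30: 12:41 − 9:30 = 03:11 on Jun 13.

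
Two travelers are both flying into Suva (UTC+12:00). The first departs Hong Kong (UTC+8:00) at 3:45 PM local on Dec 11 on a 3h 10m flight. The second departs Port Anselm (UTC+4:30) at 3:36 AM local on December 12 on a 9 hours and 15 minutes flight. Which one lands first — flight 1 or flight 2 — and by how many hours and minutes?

the first, by 21 hours 26 minutes

Flight 1 in UTC: 3:45 PM − 8:00 = 7:45 AM on Dec 11.
+3 hours 10 minutes → arrive 10:55 AM UTC on Dec 11.
Flight 2 in UTC: 3:36 AM − 4:30 = 11:06 PM on Dec 11.
+9 hours and 15 minutes → arrive 8:21 AM UTC on Dec 12.
Flight 1 lands earlier by 21 hours 26 minutes.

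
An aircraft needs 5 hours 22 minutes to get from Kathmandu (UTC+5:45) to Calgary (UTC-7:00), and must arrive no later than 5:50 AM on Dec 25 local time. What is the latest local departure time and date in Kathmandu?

Target arrival in UTC: 5:50 AM + 7:00 = 12:50 PM on Dec 25.
Subtract 5 hours and 22 minutes → departure 7:28 AM UTC on Dec 25.
Kathmandu is UTC+5:45: 7:28 AM + 5:45 = 1:13 PM on Dec 25.

1:13 PM on December 25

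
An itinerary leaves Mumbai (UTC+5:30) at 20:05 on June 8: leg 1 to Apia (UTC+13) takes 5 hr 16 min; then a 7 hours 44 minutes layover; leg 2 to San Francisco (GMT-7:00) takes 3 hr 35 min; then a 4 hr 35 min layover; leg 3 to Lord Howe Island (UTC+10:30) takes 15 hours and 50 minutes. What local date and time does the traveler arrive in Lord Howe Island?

Convert departure to UTC: 20:05 − 5:30 = 14:35 UTC on Jun 8.
Add 5 hours 16 minutes leg 1 → 19:51 UTC.
Add 7 hours and 44 minutes layover in Apia → 03:35 UTC (Jun 9).
Add 3 hours 35 minutes leg 2 → 07:10 UTC.
Add 4 hours and 35 minutes layover in San Francisco → 11:45 UTC.
Add 15 hours 50 minutes leg 3 → 03:35 UTC (Jun 10).
Lord Howe Island is UTC+10:30, so local arrival = 03:35 + 10:30 = 14:05 on Jun 10.

14:05 on June 10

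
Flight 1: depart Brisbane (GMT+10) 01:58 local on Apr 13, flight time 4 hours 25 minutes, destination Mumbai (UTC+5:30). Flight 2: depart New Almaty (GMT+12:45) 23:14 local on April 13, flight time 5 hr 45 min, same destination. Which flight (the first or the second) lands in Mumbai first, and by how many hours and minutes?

Flight 1 in UTC: 01:58 − 10:00 = 15:58 on Apr 12.
+4 hours 25 minutes → arrive 20:23 UTC on Apr 12.
Flight 2 in UTC: 23:14 − 12:45 = 10:29 on Apr 13.
+5 hours 45 minutes → arrive 16:14 UTC on Apr 13.
Flight 1 lands earlier by 19 hours 51 minutes.

the first, by 19 hours 51 minutes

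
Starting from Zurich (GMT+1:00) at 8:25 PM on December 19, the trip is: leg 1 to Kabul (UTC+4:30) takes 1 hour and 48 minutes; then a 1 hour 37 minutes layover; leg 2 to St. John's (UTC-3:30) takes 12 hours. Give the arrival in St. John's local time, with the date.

7:20 AM on December 20

Convert departure to UTC: 8:25 PM − 1:00 = 7:25 PM UTC on Dec 19.
Add 1 hour 48 minutes leg 1 → 9:13 PM UTC.
Add 1 hour and 37 minutes layover in Kabul → 10:50 PM UTC.
Add 12 hours leg 2 → 10:50 AM UTC (Dec 20).
St. John's is UTC−3:30, so local arrival = 10:50 AM − 3:30 = 7:20 AM on Dec 20.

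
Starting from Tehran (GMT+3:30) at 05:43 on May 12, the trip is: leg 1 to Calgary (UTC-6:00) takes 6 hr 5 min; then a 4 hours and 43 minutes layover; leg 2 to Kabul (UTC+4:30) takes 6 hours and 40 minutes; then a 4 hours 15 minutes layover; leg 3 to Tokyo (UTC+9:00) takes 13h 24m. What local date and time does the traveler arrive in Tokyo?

Convert departure to UTC: 05:43 − 3:30 = 02:13 UTC on May 12.
Add 6 hours and 5 minutes leg 1 → 08:18 UTC.
Add 4 hours 43 minutes layover in Calgary → 13:01 UTC.
Add 6 hours 40 minutes leg 2 → 19:41 UTC.
Add 4 hours and 15 minutes layover in Kabul → 23:56 UTC.
Add 13 hours 24 minutes leg 3 → 13:20 UTC (May 13).
Tokyo is UTC+9:00, so local arrival = 13:20 + 9:00 = 22:20 on May 13.

22:20 on May 13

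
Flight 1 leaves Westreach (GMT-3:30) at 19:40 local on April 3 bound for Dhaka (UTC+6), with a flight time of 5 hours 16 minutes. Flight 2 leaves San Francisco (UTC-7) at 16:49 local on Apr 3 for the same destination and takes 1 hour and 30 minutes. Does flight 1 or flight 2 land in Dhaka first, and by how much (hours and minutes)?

Flight 1 in UTC: 19:40 + 3:30 = 23:10 on Apr 3.
+5 hours 16 minutes → arrive 04:26 UTC on Apr 4.
Flight 2 in UTC: 16:49 + 7:00 = 23:49 on Apr 3.
+1 hour 30 minutes → arrive 01:19 UTC on Apr 4.
Flight 2 lands earlier by 3 hours 7 minutes.

the second, by 3 hours 7 minutes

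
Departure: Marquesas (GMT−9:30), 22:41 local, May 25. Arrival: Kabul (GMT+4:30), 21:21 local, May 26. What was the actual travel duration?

8 hours 40 minutes

Departure in UTC: 22:41 + 9:30 = 08:11 on May 26.
Arrival in UTC: 21:21 − 4:30 = 16:51 on May 26.
Elapsed = 16:51 − 08:11 = 8 hours 40 minutes.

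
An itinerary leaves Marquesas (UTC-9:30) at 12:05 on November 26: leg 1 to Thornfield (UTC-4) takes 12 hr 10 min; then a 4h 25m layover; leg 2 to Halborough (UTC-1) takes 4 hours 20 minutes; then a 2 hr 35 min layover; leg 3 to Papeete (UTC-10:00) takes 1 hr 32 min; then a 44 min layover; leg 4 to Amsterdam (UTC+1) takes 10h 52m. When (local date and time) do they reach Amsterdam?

Convert departure to UTC: 12:05 + 9:30 = 21:35 UTC on Nov 26.
Add 12 hours and 10 minutes leg 1 → 09:45 UTC (Nov 27).
Add 4 hours 25 minutes layover in Thornfield → 14:10 UTC.
Add 4 hours 20 minutes leg 2 → 18:30 UTC.
Add 2 hours and 35 minutes layover in Halborough → 21:05 UTC.
Add 1 hour and 32 minutes leg 3 → 22:37 UTC.
Add 44 minutes layover in Papeete → 23:21 UTC.
Add 10 hours and 52 minutes leg 4 → 10:13 UTC (Nov 28).
Amsterdam is UTC+1:00, so local arrival = 10:13 + 1:00 = 11:13 on Nov 28.

11:13 on November 28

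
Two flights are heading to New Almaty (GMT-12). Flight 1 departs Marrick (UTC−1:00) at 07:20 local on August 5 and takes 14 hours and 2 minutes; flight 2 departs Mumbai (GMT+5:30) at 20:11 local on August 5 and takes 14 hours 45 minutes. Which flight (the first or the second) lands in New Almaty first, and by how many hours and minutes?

the first, by 7 hours 4 minutes

Flight 1 in UTC: 07:20 + 1:00 = 08:20 on Aug 5.
+14 hours and 2 minutes → arrive 22:22 UTC on Aug 5.
Flight 2 in UTC: 20:11 − 5:30 = 14:41 on Aug 5.
+14 hours and 45 minutes → arrive 05:26 UTC on Aug 6.
Flight 1 lands earlier by 7 hours 4 minutes.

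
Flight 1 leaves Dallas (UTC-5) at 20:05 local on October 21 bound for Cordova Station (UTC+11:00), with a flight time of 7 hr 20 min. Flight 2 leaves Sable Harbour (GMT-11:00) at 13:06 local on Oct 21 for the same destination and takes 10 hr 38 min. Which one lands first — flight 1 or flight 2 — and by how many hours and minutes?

the first, by 2 hours 19 minutes

Flight 1 in UTC: 20:05 + 5:00 = 01:05 on Oct 22.
+7 hours 20 minutes → arrive 08:25 UTC on Oct 22.
Flight 2 in UTC: 13:06 + 11:00 = 00:06 on Oct 22.
+10 hours and 38 minutes → arrive 10:44 UTC on Oct 22.
Flight 1 lands earlier by 2 hours 19 minutes.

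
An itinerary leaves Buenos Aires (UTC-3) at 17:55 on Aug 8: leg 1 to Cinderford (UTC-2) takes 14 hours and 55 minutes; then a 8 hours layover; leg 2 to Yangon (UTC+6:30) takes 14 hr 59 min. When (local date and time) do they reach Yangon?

Convert departure to UTC: 17:55 + 3:00 = 20:55 UTC on Aug 8.
Add 14 hours and 55 minutes leg 1 → 11:50 UTC (Aug 9).
Add 8 hours layover in Cinderford → 19:50 UTC.
Add 14 hours 59 minutes leg 2 → 10:49 UTC (Aug 10).
Yangon is UTC+6:30, so local arrival = 10:49 + 6:30 = 17:19 on Aug 10.

17:19 on August 10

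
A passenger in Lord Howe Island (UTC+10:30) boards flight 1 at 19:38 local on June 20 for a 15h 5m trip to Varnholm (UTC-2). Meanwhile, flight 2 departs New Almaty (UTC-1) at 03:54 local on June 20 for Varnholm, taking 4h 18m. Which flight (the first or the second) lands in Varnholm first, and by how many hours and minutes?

the second, by 15 hours 1 minute

Flight 1 in UTC: 19:38 − 10:30 = 09:08 on Jun 20.
+15 hours and 5 minutes → arrive 00:13 UTC on Jun 21.
Flight 2 in UTC: 03:54 + 1:00 = 04:54 on Jun 20.
+4 hours 18 minutes → arrive 09:12 UTC on Jun 20.
Flight 2 lands earlier by 15 hours 1 minute.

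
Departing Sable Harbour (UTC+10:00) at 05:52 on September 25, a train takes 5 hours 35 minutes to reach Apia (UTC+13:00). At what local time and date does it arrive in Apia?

Convert departure to UTC: 05:52 − 10:00 = 19:52 UTC on Sep 24.
Add 5 hours 35 minutes travel time → 01:27 UTC (Sep 25).
Apia is UTC+13:00, so local arrival = 01:27 + 13:00 = 14:27 on Sep 25.

14:27 on Sep 25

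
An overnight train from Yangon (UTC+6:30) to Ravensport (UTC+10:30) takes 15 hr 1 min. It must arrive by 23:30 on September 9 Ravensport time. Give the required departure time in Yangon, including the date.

Target arrival in UTC: 23:30 − 10:30 = 13:00 on Sep 9.
Subtract 15 hours and 1 minute → departure 21:59 UTC on Sep 8.
Yangon is UTC+6:30: 21:59 + 6:30 = 04:29 on Sep 9.

04:29 on September 9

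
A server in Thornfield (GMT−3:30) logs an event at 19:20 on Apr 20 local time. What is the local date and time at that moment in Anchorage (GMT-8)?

14:50 on April 20

In UTC: 19:20 + 3:30 = 22:50 on Apr 20.
Anchorage is UTC−8:00: 22:50 − 8:00 = 14:50 on Apr 20.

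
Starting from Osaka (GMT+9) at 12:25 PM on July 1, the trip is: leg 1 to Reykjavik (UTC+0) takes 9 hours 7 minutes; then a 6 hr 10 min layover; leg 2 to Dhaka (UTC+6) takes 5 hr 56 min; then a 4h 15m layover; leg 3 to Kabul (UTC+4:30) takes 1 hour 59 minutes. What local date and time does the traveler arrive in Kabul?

11:22 AM on Jul 2

Convert departure to UTC: 12:25 PM − 9:00 = 3:25 AM UTC on Jul 1.
Add 9 hours and 7 minutes leg 1 → 12:32 PM UTC.
Add 6 hours and 10 minutes layover in Reykjavik → 6:42 PM UTC.
Add 5 hours and 56 minutes leg 2 → 12:38 AM UTC (Jul 2).
Add 4 hours 15 minutes layover in Dhaka → 4:53 AM UTC.
Add 1 hour and 59 minutes leg 3 → 6:52 AM UTC.
Kabul is UTC+4:30, so local arrival = 6:52 AM + 4:30 = 11:22 AM on Jul 2.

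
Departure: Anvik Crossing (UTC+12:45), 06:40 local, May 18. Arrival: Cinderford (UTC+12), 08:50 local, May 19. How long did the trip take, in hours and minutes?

Departure in UTC: 06:40 − 12:45 = 17:55 on May 17.
Arrival in UTC: 08:50 − 12:00 = 20:50 on May 18.
Elapsed = 20:50 − 17:55 (+1 day) = 26 hours 55 minutes.

26 hours 55 minutes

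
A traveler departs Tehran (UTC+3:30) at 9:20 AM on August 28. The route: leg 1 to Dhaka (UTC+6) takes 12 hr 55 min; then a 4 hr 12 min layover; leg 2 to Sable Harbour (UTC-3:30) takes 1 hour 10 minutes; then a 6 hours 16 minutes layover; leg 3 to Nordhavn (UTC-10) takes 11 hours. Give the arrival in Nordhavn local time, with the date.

7:23 AM on August 29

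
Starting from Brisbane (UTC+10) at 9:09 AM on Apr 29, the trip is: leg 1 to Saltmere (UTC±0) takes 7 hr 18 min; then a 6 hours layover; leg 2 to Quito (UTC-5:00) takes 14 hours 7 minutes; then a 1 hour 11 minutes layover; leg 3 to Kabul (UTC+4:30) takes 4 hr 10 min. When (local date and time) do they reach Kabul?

12:25 PM on Apr 30

Convert departure to UTC: 9:09 AM − 10:00 = 11:09 PM UTC on Apr 28.
Add 7 hours and 18 minutes leg 1 → 6:27 AM UTC (Apr 29).
Add 6 hours layover in Saltmere → 12:27 PM UTC.
Add 14 hours and 7 minutes leg 2 → 2:34 AM UTC (Apr 30).
Add 1 hour and 11 minutes layover in Quito → 3:45 AM UTC.
Add 4 hours 10 minutes leg 3 → 7:55 AM UTC.
Kabul is UTC+4:30, so local arrival = 7:55 AM + 4:30 = 12:25 PM on Apr 30.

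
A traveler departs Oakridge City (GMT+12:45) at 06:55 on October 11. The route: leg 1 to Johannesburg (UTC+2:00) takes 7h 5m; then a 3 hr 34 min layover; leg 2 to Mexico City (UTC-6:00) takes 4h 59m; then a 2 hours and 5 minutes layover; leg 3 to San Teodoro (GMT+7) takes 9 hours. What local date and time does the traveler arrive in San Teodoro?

03:53 on October 12

Convert departure to UTC: 06:55 − 12:45 = 18:10 UTC on Oct 10.
Add 7 hours 5 minutes leg 1 → 01:15 UTC (Oct 11).
Add 3 hours and 34 minutes layover in Johannesburg → 04:49 UTC.
Add 4 hours 59 minutes leg 2 → 09:48 UTC.
Add 2 hours and 5 minutes layover in Mexico City → 11:53 UTC.
Add 9 hours leg 3 → 20:53 UTC.
San Teodoro is UTC+7:00, so local arrival = 20:53 + 7:00 = 03:53 on Oct 12.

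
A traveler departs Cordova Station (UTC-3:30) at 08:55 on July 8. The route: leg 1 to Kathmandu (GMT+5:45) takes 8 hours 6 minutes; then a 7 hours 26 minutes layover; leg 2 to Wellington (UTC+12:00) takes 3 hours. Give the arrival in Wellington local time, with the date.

Convert departure to UTC: 08:55 + 3:30 = 12:25 UTC on Jul 8.
Add 8 hours 6 minutes leg 1 → 20:31 UTC.
Add 7 hours 26 minutes layover in Kathmandu → 03:57 UTC (Jul 9).
Add 3 hours leg 2 → 06:57 UTC.
Wellington is UTC+12:00, so local arrival = 06:57 + 12:00 = 18:57 on Jul 9.

18:57 on July 9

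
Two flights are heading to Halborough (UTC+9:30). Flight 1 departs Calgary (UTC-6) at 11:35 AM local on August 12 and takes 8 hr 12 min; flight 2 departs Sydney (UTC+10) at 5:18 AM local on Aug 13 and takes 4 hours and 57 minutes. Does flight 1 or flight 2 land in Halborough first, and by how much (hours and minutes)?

Flight 1 in UTC: 11:35 AM + 6:00 = 5:35 PM on Aug 12.
+8 hours and 12 minutes → arrive 1:47 AM UTC on Aug 13.
Flight 2 in UTC: 5:18 AM − 10:00 = 7:18 PM on Aug 12.
+4 hours 57 minutes → arrive 12:15 AM UTC on Aug 13.
Flight 2 lands earlier by 1 hour 32 minutes.

the second, by 1 hour 32 minutes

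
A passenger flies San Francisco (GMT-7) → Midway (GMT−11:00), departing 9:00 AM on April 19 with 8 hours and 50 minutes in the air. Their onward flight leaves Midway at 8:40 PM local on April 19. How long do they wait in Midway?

6 hours 50 minutes

Convert departure to UTC: 9:00 AM + 7:00 = 4:00 PM UTC on Apr 19.
Add 8 hours and 50 minutes flight time → 12:50 AM UTC (Apr 20).
Midway is UTC−11:00, so local arrival = 12:50 AM − 11:00 = 1:50 PM on Apr 19.
Layover = 8:40 PM − 1:50 PM = 6 hours 50 minutes.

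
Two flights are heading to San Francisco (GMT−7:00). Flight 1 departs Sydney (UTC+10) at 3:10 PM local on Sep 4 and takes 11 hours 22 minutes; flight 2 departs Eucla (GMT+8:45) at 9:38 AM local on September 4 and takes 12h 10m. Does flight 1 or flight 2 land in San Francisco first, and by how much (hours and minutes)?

Flight 1 in UTC: 3:10 PM − 10:00 = 5:10 AM on Sep 4.
+11 hours and 22 minutes → arrive 4:32 PM UTC on Sep 4.
Flight 2 in UTC: 9:38 AM − 8:45 = 12:53 AM on Sep 4.
+12 hours and 10 minutes → arrive 1:03 PM UTC on Sep 4.
Flight 2 lands earlier by 3 hours 29 minutes.

the second, by 3 hours 29 minutes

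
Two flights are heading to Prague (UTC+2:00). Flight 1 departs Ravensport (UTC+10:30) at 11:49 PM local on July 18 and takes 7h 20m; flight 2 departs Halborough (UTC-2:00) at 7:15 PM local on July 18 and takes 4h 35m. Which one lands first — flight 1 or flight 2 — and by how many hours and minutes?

the first, by 5 hours 11 minutes

Flight 1 in UTC: 11:49 PM − 10:30 = 1:19 PM on Jul 18.
+7 hours 20 minutes → arrive 8:39 PM UTC on Jul 18.
Flight 2 in UTC: 7:15 PM + 2:00 = 9:15 PM on Jul 18.
+4 hours and 35 minutes → arrive 1:50 AM UTC on Jul 19.
Flight 1 lands earlier by 5 hours 11 minutes.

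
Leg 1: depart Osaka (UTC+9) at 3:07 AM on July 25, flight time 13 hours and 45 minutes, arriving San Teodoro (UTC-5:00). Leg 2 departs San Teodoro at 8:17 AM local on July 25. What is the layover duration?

Convert departure to UTC: 3:07 AM − 9:00 = 6:07 PM UTC on Jul 24.
Add 13 hours and 45 minutes flight time → 7:52 AM UTC (Jul 25).
San Teodoro is UTC−5:00, so local arrival = 7:52 AM − 5:00 = 2:52 AM on Jul 25.
Layover = 8:17 AM − 2:52 AM = 5 hours 25 minutes.

5 hours 25 minutes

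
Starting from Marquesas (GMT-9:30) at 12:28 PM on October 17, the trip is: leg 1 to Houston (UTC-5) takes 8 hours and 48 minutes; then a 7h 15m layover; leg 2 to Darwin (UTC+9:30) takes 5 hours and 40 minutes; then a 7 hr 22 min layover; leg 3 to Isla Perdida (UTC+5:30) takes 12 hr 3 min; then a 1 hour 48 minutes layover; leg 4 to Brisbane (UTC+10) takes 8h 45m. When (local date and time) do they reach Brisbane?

11:39 AM on October 20

Convert departure to UTC: 12:28 PM + 9:30 = 9:58 PM UTC on Oct 17.
Add 8 hours 48 minutes leg 1 → 6:46 AM UTC (Oct 18).
Add 7 hours and 15 minutes layover in Houston → 2:01 PM UTC.
Add 5 hours and 40 minutes leg 2 → 7:41 PM UTC.
Add 7 hours and 22 minutes layover in Darwin → 3:03 AM UTC (Oct 19).
Add 12 hours 3 minutes leg 3 → 3:06 PM UTC.
Add 1 hour 48 minutes layover in Isla Perdida → 4:54 PM UTC.
Add 8 hours and 45 minutes leg 4 → 1:39 AM UTC (Oct 20).
Brisbane is UTC+10:00, so local arrival = 1:39 AM + 10:00 = 11:39 AM on Oct 20.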